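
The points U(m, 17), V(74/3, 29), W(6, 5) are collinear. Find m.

Collinearity: (U − V) must be parallel to (W − V) = (-56/3, -24).
Cross-multiplying the components: (m − 74/3)·(-24) = (-12)·(-56/3).
Solving gives m = 46/3.

46/3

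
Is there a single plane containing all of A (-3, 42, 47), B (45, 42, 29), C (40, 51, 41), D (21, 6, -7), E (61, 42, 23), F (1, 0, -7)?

The plane through A, B, C has normal n = AB × AC = (162, -486, 432) and equation n·P = -594.
Checking the remaining points: n·D = -2538, n·E = -594, n·F = -2862.
Since n·D = -2538 ≠ -594, D is off the plane and the points are not all coplanar.

No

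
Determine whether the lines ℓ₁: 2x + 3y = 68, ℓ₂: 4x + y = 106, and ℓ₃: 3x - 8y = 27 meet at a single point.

The three lines meet at one point iff the augmented coefficient matrix [aᵢ bᵢ cᵢ] has rank < 3, i.e. its determinant vanishes.
Here the determinant is 0.
It vanishes, so the lines are concurrent at (25, 6).

Yes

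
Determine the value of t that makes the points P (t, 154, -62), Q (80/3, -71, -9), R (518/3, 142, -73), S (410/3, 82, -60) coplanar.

Coplanarity ⇔ det[PQ; PR; PS] = 0.
Expanding, this is linear in t: (1071)t + (-177786) = 0.
So t = 166.

166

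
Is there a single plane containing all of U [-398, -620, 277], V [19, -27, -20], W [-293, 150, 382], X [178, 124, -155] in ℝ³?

Yes

A normal to the plane through U, V, W is n = UV × UW = (290955, -74970, 258825).
The plane has equation n·P = 2375835. For X: n·X = 2375835.
Equal, so X lies in the plane and all four are coplanar.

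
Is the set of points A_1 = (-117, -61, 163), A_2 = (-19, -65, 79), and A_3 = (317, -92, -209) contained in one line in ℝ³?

No

A_1A_2 = (98, -4, -84), A_1A_3 = (434, -31, -372).
Comparing components 2 and 3: (-4)(-372) − (-84)(-31) = -1116 ≠ 0, so A_1A_2 and A_1A_3 are not parallel and the points are not collinear.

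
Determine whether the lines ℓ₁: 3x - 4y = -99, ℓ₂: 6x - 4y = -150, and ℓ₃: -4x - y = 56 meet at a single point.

Yes

Intersecting ℓ₁ and ℓ₂: solving the 2×2 system gives (x, y) = (-17, 12).
Substitute into ℓ₃: (-4)(-17) + (-1)(12) = 56.
This equals 56, so (-17, 12) lies on all three lines and they are concurrent.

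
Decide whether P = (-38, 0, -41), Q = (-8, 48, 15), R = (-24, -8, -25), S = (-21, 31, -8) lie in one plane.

Yes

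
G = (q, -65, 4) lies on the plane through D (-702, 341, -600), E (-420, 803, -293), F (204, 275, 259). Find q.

A normal to the plane is n = DE × DF = (417120, 35904, -437184).
G lies in the plane iff n · DG = 0.
This gives (417120)q + (14182080) = 0, so q = -34.

-34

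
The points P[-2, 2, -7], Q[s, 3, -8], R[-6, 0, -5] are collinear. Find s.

0

Collinearity requires PQ × PR = 0; each component is linear in s.
The y-component gives (-2)s + (0) = 0, so s = 0.
The remaining components then also vanish.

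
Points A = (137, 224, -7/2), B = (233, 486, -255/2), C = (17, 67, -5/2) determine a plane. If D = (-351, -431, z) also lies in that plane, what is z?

31/2

The plane through A, B, C has equation −19206x + 14784y + 16368z = 623106.
Substituting D: (16368)z + (369402) = 623106, so z = 31/2.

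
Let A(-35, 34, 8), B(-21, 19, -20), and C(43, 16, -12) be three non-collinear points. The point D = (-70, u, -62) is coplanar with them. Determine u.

The plane through A, B, C has equation −204x − 1904y + 918z = -50252.
Substituting D: (-1904)u + (-42636) = -50252, so u = 4.

4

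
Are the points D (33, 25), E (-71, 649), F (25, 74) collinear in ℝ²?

DE = (-104, 624), DF = (-8, 49).
det[DE; DF] = (-104)(49) − (624)(-8) = -104.
The determinant is nonzero, so they are not collinear.

No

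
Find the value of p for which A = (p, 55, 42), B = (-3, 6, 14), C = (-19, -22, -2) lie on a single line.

Collinearity requires AB × AC = 0; each component is linear in p.
The y-component gives (-16)p + (400) = 0, so p = 25.
The remaining components then also vanish.

25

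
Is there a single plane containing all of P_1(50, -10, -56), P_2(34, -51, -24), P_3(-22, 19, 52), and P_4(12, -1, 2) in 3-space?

The four points are coplanar iff the 3×3 determinant with rows P_1P_2, P_1P_3, P_1P_4 is zero.
Rows: (-16, -41, 32), (-72, 29, 108), (-38, 9, 58).
Expanding along the first row: (-16)(710) − (-41)(-72) + (32)(454) = 216.
Nonzero ⇒ not coplanar.

No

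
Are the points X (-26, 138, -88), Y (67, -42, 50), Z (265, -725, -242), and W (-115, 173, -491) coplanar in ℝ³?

With X as base: XY = (93, -180, 138), XZ = (291, -863, -154), XW = (-89, 35, -403).
XZ × XW = (353179, 130979, -66622).
XY · (XZ × XW) = 75591.
Since 75591 ≠ 0, the four points are not coplanar.

No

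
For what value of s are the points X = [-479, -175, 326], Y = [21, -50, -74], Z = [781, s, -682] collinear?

Collinearity requires XY × XZ = 0; each component is linear in s.
The x-component gives (400)s + (-56000) = 0, so s = 140.
The remaining components then also vanish.

140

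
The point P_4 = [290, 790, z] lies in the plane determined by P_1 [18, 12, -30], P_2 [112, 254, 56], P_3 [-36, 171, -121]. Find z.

A normal to the plane is n = P_1P_2 × P_1P_3 = (-35696, 3910, 28014).
P_4 lies in the plane iff n · P_1P_4 = 0.
This gives (28014)z + (-5826912) = 0, so z = 208.

208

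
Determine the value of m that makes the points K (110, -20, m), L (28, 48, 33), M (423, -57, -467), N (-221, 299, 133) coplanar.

-17

The points are coplanar iff KL · (KM × KN) = 0.
Expanding, this is linear in m: (-73000)m + (-1241000) = 0.
So m = -17.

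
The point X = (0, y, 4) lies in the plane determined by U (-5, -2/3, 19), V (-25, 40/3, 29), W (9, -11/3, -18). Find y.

-4/3

The plane through U, V, W has equation −488x − 600y − 136z = 256.
Substituting X: (-600)y + (-544) = 256, so y = -4/3.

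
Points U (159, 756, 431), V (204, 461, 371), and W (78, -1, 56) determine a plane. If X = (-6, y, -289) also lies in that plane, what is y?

The plane through U, V, W has equation 65205x + 21735y − 57960z = 1818495.
Substituting X: (21735)y + (16359210) = 1818495, so y = -669.

-669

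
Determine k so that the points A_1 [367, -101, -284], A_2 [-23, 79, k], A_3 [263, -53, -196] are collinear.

46

Collinearity requires A_1A_2 × A_1A_3 = 0; each component is linear in k.
The x-component gives (-48)k + (2208) = 0, so k = 46.
The remaining components then also vanish.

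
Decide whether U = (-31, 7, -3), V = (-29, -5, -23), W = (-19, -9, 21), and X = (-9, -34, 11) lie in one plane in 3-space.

The four points are coplanar iff the 3×3 determinant with rows UV, UW, UX is zero.
Rows: (2, -12, -20), (12, -16, 24), (22, -41, 14).
Expanding along the first row: (2)(760) − (-12)(-360) + (-20)(-140) = 0.
Zero determinant ⇒ coplanar.

Yes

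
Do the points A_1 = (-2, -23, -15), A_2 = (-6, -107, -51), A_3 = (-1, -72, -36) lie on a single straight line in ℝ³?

A_1A_2 = (-4, -84, -36), A_1A_3 = (1, -49, -21).
A_1A_2 × A_1A_3 = (0, -120, 280).
The cross product is nonzero, so the points do not lie on one line.

No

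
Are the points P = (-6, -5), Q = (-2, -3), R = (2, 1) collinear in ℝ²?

PQ = (4, 2), PR = (8, 6).
det[PQ; PR] = (4)(6) − (2)(8) = 8.
The determinant is nonzero, so they are not collinear.

No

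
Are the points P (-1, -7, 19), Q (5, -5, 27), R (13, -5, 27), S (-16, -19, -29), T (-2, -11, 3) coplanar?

Yes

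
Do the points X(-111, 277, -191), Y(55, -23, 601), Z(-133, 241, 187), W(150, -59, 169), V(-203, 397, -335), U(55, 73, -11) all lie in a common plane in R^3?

The plane through X, Y, Z has normal n = XY × XZ = (-84888, -80172, -12576) and equation n·P = -10383060.
Checking the remaining points: n·W = -10128396, n·V = -10383060, n·U = -10383060.
Since n·W = -10128396 ≠ -10383060, W is off the plane and the points are not all coplanar.

No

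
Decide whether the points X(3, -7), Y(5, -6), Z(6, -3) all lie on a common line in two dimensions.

No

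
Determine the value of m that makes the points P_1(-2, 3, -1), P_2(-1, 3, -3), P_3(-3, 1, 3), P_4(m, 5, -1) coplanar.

Normal to plane P_1P_2P_3: n = (-4, -2, -2); plane equation n·P = 4.
Requiring n·P_4 = 4: (-4)m + (-8) = 4.
So m = -3.

-3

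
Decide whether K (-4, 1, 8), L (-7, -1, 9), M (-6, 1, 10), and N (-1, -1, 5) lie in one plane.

No

A normal to the plane through K, L, M is n = KL × KM = (-4, 4, -4).
The plane has equation n·P = -12. For N: n·N = -20.
-20 ≠ -12, so N is off the plane.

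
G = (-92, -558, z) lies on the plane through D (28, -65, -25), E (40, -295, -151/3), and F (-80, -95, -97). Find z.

-512/3

The plane through D, E, F has equation 15800x + 3600y − 25200z = 838400.
Substituting G: (-25200)z + (-3462400) = 838400, so z = -512/3.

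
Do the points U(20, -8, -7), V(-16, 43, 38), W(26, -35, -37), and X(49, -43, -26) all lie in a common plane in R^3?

A normal to the plane through U, V, W is n = UV × UW = (-315, -810, 666).
The plane has equation n·P = -4482. For X: n·X = 2079.
2079 ≠ -4482, so X is off the plane.

No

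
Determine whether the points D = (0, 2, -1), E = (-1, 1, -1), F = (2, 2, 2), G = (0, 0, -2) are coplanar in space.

No

A normal to the plane through D, E, F is n = DE × DF = (-3, 3, 2).
The plane has equation n·P = 4. For G: n·G = -4.
-4 ≠ 4, so G is off the plane.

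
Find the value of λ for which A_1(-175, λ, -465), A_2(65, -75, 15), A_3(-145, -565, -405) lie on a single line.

-635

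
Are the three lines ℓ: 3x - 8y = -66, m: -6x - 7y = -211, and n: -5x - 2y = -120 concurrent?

No

The three lines meet at one point iff the augmented coefficient matrix [aᵢ bᵢ cᵢ] has rank < 3, i.e. its determinant vanishes.
Here the determinant is 92.
Nonzero, so no common point exists.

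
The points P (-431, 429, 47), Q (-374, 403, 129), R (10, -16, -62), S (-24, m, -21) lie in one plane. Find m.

Normal to plane PQR: n = (39324, 42375, -13899); plane equation n·X = 576978.
Requiring n·S = 576978: (42375)m + (-651897) = 576978.
So m = 29.

29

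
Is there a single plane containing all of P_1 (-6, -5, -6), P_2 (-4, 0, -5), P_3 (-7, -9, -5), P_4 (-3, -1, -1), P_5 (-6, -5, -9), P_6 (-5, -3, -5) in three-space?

No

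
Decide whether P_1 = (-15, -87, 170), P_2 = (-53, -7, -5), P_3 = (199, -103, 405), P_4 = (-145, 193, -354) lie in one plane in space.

No

A normal to the plane through P_1, P_2, P_3 is n = P_1P_2 × P_1P_3 = (16000, -28520, -16512).
The plane has equation n·P = -565800. For P_4: n·P_4 = -1979112.
-1979112 ≠ -565800, so P_4 is off the plane.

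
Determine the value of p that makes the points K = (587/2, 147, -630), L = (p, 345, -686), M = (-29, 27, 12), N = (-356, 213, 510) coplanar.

270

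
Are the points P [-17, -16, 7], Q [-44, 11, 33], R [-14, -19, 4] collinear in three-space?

PQ = (-27, 27, 26), PR = (3, -3, -3).
PQ × PR = (-3, -3, 0).
The cross product is nonzero, so the points do not lie on one line.

No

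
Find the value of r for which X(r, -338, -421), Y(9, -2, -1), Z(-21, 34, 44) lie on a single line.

Collinearity requires XY × XZ = 0; each component is linear in r.
The y-component gives (45)r + (-13005) = 0, so r = 289.
The remaining components then also vanish.

289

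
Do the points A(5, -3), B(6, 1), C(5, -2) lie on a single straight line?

AB = (1, 4), AC = (0, 1).
det[AB; AC] = (1)(1) − (4)(0) = 1.
The determinant is nonzero, so they are not collinear.

No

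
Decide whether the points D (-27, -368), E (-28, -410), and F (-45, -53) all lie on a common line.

No

DE = (-1, -42), DF = (-18, 315).
det[DE; DF] = (-1)(315) − (-42)(-18) = -1071.
The determinant is nonzero, so they are not collinear.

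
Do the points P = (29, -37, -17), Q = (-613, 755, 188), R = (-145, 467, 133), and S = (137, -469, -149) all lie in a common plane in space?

Yes

A normal to the plane through P, Q, R is n = PQ × PR = (15480, 60630, -185760).
The plane has equation n·X = 1363530. For S: n·S = 1363530.
Equal, so S lies in the plane and all four are coplanar.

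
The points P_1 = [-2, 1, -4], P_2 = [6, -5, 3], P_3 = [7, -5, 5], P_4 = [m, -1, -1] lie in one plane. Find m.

1

Normal to plane P_1P_2P_3: n = (-12, -9, 6); plane equation n·P = -9.
Requiring n·P_4 = -9: (-12)m + (3) = -9.
So m = 1.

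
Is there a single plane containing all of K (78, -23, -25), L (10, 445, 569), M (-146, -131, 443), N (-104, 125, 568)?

With K as base: KL = (-68, 468, 594), KM = (-224, -108, 468), KN = (-182, 148, 593).
KM × KN = (-133308, 47656, -52808).
KL · (KM × KN) = 0.
The scalar triple product vanishes, so the four points are coplanar.

Yes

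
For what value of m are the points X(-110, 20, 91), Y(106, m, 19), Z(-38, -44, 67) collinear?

-172

Direction XZ = (72, -64, -24). From the x-coordinate of Y, the parameter along the line is τ = (106 − (-110))/72 = 3.
Then m = 20 + 3·(-64) = -172.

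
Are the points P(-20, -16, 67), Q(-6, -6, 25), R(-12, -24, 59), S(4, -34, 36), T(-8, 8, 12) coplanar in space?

The plane through P, Q, R has normal n = PQ × PR = (-416, -224, -192) and equation n·X = -960.
Checking the remaining points: n·S = -960, n·T = -768.
Since n·T = -768 ≠ -960, T is off the plane and the points are not all coplanar.

No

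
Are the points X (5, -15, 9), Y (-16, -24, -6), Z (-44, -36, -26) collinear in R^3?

XY = (-21, -9, -15), XZ = (-49, -21, -35).
Each component of XZ is 7/3 times the corresponding component of XY, so XZ = 7/3·XY and the points are collinear.

Yes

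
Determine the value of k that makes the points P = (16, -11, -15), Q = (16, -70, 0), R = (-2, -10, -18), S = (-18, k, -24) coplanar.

Normal to plane PQR: n = (162, -270, -1062); plane equation n·X = 21492.
Requiring n·S = 21492: (-270)k + (22572) = 21492.
So k = 4.

4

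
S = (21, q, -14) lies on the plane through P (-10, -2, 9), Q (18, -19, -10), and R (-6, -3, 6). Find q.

A normal to the plane is n = PQ × PR = (32, 8, 40).
S lies in the plane iff n · PS = 0.
This gives (8)q + (88) = 0, so q = -11.

-11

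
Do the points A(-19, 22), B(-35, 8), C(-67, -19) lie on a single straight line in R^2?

No

AB = (-16, -14), AC = (-48, -41).
det[AB; AC] = (-16)(-41) − (-14)(-48) = -16.
The determinant is nonzero, so they are not collinear.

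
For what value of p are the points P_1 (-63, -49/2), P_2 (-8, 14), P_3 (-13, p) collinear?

21/2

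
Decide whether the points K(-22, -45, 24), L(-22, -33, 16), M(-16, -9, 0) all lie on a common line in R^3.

No

KL = (0, 12, -8), KM = (6, 36, -24).
KL × KM = (0, -48, -72).
The cross product is nonzero, so the points do not lie on one line.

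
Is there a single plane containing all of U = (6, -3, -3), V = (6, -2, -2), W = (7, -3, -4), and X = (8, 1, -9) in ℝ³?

No

With U as base: UV = (0, 1, 1), UW = (1, 0, -1), UX = (2, 4, -6).
UW × UX = (4, 4, 4).
UV · (UW × UX) = 8.
Since 8 ≠ 0, the four points are not coplanar.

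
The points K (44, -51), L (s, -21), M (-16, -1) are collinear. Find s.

8

The three points are collinear iff det[KL; KM] = 0.
This determinant is linear in s: (50)s + (-400) = 0, so s = 8.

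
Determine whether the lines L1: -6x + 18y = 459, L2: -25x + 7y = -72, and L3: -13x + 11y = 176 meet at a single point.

Intersecting L1 and L2: solving the 2×2 system gives (x, y) = (1503/136, 3969/136).
Substitute into L3: (-13)(1503/136) + (11)(3969/136) = 3015/17.
But L3 requires 176 ≠ 3015/17, so the three lines have no common point.

No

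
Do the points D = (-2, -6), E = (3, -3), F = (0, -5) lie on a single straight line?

DE = (5, 3), DF = (2, 1).
det[DE; DF] = (5)(1) − (3)(2) = -1.
The determinant is nonzero, so they are not collinear.

No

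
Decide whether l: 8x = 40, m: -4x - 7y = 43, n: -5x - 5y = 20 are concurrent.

Intersecting l and m: solving the 2×2 system gives (x, y) = (5, -9).
Substitute into n: (-5)(5) + (-5)(-9) = 20.
This equals 20, so (5, -9) lies on all three lines and they are concurrent.

Yes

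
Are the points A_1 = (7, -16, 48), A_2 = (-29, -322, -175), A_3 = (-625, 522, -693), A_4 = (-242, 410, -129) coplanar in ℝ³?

Yes

A normal to the plane through A_1, A_2, A_3 is n = A_1A_2 × A_1A_3 = (346720, 114260, -212760).
The plane has equation n·P = -9613600. For A_4: n·A_4 = -9613600.
Equal, so A_4 lies in the plane and all four are coplanar.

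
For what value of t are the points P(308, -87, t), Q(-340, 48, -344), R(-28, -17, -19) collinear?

331

Collinearity requires PQ × PR = 0; each component is linear in t.
The x-component gives (-65)t + (21515) = 0, so t = 331.
The remaining components then also vanish.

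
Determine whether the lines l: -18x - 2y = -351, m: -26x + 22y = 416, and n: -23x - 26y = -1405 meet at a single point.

No

Intersecting l and m: solving the 2×2 system gives (x, y) = (3445/224, 8307/224).
Substitute into n: (-23)(3445/224) + (-26)(8307/224) = -295217/224.
But n requires -1405 ≠ -295217/224, so the three lines have no common point.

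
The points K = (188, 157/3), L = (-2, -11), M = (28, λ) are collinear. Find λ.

The three points are collinear iff det[KL; KM] = 0.
This determinant is linear in λ: (-190)λ + (-190) = 0, so λ = -1.

-1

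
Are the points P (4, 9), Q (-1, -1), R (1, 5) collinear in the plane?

No

PQ = (-5, -10), PR = (-3, -4).
Twice the signed area of △PQR is (-5)(-4) − (-10)(-3) = -10.
The area is nonzero, so the three points are not collinear.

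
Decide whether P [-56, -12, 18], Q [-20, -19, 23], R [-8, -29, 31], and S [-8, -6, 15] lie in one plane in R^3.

The four points are coplanar iff the 3×3 determinant with rows PQ, PR, PS is zero.
Rows: (36, -7, 5), (48, -17, 13), (48, 6, -3).
Expanding along the first row: (36)(-27) − (-7)(-768) + (5)(1104) = -828.
Nonzero ⇒ not coplanar.

No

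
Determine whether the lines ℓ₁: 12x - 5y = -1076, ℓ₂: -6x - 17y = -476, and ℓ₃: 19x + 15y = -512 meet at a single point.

Intersecting ℓ₁ and ℓ₂: solving the 2×2 system gives (x, y) = (-68, 52).
Substitute into ℓ₃: (19)(-68) + (15)(52) = -512.
This equals -512, so (-68, 52) lies on all three lines and they are concurrent.

Yes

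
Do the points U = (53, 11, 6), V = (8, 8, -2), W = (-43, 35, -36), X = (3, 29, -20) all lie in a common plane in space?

The four points are coplanar iff the 3×3 determinant with rows UV, UW, UX is zero.
Rows: (-45, -3, -8), (-96, 24, -42), (-50, 18, -26).
Expanding along the first row: (-45)(132) − (-3)(396) + (-8)(-528) = -528.
Nonzero ⇒ not coplanar.

No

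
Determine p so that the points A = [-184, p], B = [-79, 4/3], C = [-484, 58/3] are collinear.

Collinearity: (A − B) must be parallel to (C − B) = (-405, 18).
Cross-multiplying the components: (p − 4/3)·(-405) = (-105)·(18).
Solving gives p = 6.

6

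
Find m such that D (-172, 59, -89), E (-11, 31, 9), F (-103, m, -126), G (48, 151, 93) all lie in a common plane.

Normal to plane DEG: n = (-14112, -7742, 20972); plane equation n·P = 103978.
Requiring n·F = 103978: (-7742)m + (-1188936) = 103978.
So m = -167.

-167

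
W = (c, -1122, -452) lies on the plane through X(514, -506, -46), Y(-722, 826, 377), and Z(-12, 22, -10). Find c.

Coplanarity requires XY · (XZ × XW) = 0.
XY = (-1236, 1332, 423), XZ = (-526, 528, 36); the triple product is linear in c with coefficient -175392 and constant term 180302976.
Setting it to zero: c = 1028.

1028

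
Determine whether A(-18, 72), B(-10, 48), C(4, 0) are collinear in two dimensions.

AB = (8, -24), AC = (22, -72).
det[AB; AC] = (8)(-72) − (-24)(22) = -48.
The determinant is nonzero, so they are not collinear.

No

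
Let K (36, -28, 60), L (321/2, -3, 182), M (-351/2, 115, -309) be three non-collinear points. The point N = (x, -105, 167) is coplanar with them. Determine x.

141/2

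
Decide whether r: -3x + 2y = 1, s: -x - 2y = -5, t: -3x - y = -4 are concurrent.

Intersecting r and s: solving the 2×2 system gives (x, y) = (1, 2).
Substitute into t: (-3)(1) + (-1)(2) = -5.
But t requires -4 ≠ -5, so the three lines have no common point.

No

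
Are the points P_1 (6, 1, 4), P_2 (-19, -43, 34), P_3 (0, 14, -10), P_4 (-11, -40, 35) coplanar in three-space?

With P_1 as base: P_1P_2 = (-25, -44, 30), P_1P_3 = (-6, 13, -14), P_1P_4 = (-17, -41, 31).
P_1P_3 × P_1P_4 = (-171, 424, 467).
P_1P_2 · (P_1P_3 × P_1P_4) = -371.
Since -371 ≠ 0, the four points are not coplanar.

No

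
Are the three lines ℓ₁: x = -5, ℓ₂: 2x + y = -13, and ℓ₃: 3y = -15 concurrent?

No

The three lines meet at one point iff the augmented coefficient matrix [aᵢ bᵢ cᵢ] has rank < 3, i.e. its determinant vanishes.
Here the determinant is -6.
Nonzero, so no common point exists.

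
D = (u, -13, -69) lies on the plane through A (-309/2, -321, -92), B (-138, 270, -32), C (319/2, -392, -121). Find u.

-26

The plane through A, B, C has equation −12879x + (38637/2)y − (373491/2)z = 12969153.
Substituting D: (-12879)u + (12634299) = 12969153, so u = -26.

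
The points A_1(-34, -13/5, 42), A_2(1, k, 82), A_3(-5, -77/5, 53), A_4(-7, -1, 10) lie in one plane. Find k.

Normal to plane A_1A_3A_4: n = (392, 1225, 392); plane equation n·P = -49.
Requiring n·A_2 = -49: (1225)k + (32536) = -49.
So k = -133/5.

-133/5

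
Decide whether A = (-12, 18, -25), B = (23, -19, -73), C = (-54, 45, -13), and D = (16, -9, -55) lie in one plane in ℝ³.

No

The four points are coplanar iff the 3×3 determinant with rows AB, AC, AD is zero.
Rows: (35, -37, -48), (-42, 27, 12), (28, -27, -30).
Expanding along the first row: (35)(-486) − (-37)(924) + (-48)(378) = -966.
Nonzero ⇒ not coplanar.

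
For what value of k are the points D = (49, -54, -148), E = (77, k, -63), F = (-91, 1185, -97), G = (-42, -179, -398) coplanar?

11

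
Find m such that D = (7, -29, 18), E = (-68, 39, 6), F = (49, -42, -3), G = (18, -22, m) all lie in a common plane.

The points are coplanar iff DE · (DF × DG) = 0.
Expanding, this is linear in m: (-1881)m + (1881) = 0.
So m = 1.

1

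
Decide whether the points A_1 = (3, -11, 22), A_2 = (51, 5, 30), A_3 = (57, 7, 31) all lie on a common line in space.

Yes

A_1A_2 = (48, 16, 8), A_1A_3 = (54, 18, 9).
Each component of A_1A_3 is 9/8 times the corresponding component of A_1A_2, so A_1A_3 = 9/8·A_1A_2 and the points are collinear.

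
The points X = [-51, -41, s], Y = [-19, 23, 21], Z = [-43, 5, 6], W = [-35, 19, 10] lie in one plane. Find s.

The points are coplanar iff XY · (XZ × XW) = 0.
Expanding, this is linear in s: (192)s + (-1152) = 0.
So s = 6.

6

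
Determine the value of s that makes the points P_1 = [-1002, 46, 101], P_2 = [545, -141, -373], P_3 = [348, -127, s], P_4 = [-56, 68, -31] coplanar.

-324

Coplanarity ⇔ det[P_1P_2; P_1P_3; P_1P_4] = 0.
Expanding, this is linear in s: (-210936)s + (-68343264) = 0.
So s = -324.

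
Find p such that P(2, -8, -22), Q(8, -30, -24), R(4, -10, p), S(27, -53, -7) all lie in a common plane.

-20

Normal to plane PQS: n = (-420, -140, 280); plane equation n·X = -5880.
Requiring n·R = -5880: (280)p + (-280) = -5880.
So p = -20.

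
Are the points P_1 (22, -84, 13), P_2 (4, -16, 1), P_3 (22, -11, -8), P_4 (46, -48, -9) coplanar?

No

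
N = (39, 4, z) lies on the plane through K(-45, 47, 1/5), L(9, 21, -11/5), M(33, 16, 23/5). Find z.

-33/5

The plane through K, L, M has equation −(944/5)x − (2124/5)y + 354z = -56994/5.
Substituting N: (354)z + (-45312/5) = -56994/5, so z = -33/5.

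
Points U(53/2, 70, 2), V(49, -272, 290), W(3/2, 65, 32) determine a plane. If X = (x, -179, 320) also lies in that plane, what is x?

A normal to the plane is n = UV × UW = (-8820, -7875, -17325/2).
X lies in the plane iff n · UX = 0.
This gives (-8820)x + (-560070) = 0, so x = -127/2.

-127/2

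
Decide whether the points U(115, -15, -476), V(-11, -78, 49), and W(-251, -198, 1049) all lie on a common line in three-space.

Yes

UV = (-126, -63, 525), UW = (-366, -183, 1525).
Each component of UW is 61/21 times the corresponding component of UV, so UW = 61/21·UV and the points are collinear.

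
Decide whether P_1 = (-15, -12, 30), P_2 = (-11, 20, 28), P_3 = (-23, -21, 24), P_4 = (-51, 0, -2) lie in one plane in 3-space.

No

A normal to the plane through P_1, P_2, P_3 is n = P_1P_2 × P_1P_3 = (-210, 40, 220).
The plane has equation n·P = 9270. For P_4: n·P_4 = 10270.
10270 ≠ 9270, so P_4 is off the plane.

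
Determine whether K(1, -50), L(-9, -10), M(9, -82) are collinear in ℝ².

Yes

KL = (-10, 40), KM = (8, -32).
Twice the signed area of △KLM is (-10)(-32) − (40)(8) = 0.
The triangle is degenerate (zero area), so the points are collinear.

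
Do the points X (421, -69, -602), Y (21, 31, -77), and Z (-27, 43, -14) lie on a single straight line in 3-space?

XY = (-400, 100, 525), XZ = (-448, 112, 588).
Each component of XZ is 28/25 times the corresponding component of XY, so XZ = 28/25·XY and the points are collinear.

Yes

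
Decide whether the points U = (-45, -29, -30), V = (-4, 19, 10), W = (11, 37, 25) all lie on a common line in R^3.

UV = (41, 48, 40), UW = (56, 66, 55).
Comparing components 3 and 1: (40)(56) − (41)(55) = -15 ≠ 0, so UV and UW are not parallel and the points are not collinear.

No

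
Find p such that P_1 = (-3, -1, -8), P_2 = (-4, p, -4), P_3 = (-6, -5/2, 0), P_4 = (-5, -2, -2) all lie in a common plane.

-3/2

The points are coplanar iff P_1P_2 · (P_1P_3 × P_1P_4) = 0.
Expanding, this is linear in p: (2)p + (3) = 0.
So p = -3/2.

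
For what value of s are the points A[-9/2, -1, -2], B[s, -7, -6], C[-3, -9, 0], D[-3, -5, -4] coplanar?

-2

Normal to plane ACD: n = (24, 6, 6); plane equation n·P = -126.
Requiring n·B = -126: (24)s + (-78) = -126.
So s = -2.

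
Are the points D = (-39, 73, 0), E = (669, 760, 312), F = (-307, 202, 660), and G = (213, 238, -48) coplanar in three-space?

Yes

A normal to the plane through D, E, F is n = DE × DF = (413172, -550896, 275448).
The plane has equation n·P = -56329116. For G: n·G = -56329116.
Equal, so G lies in the plane and all four are coplanar.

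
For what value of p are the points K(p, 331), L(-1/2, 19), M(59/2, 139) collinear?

155/2

Collinearity: (K − L) must be parallel to (M − L) = (30, 120).
Cross-multiplying the components: (p − (-1/2))·(120) = (312)·(30).
Solving gives p = 155/2.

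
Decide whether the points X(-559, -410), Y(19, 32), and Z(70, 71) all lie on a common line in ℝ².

XY = (578, 442), XZ = (629, 481).
Checking proportionality: XZ = 37/34·XY, so the vectors are parallel and the points are collinear.

Yes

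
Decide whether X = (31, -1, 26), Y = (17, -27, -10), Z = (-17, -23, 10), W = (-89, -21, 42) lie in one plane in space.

A normal to the plane through X, Y, Z is n = XY × XZ = (-376, 1504, -940).
The plane has equation n·P = -37600. For W: n·W = -37600.
Equal, so W lies in the plane and all four are coplanar.

Yes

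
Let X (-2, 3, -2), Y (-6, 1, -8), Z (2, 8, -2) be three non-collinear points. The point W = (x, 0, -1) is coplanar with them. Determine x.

Coplanarity requires XY · (XZ × XW) = 0.
XY = (-4, -2, -6), XZ = (4, 5, 0); the triple product is linear in x with coefficient 30 and constant term 120.
Setting it to zero: x = -4.

-4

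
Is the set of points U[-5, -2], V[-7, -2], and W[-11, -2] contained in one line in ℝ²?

Yes

UV = (-2, 0), UW = (-6, 0).
det[UV; UW] = (-2)(0) − (0)(-6) = 0.
The determinant is zero, so the points are collinear.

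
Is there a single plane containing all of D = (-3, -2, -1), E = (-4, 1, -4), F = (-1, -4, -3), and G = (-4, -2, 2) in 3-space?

A normal to the plane through D, E, F is n = DE × DF = (-12, -8, -4).
The plane has equation n·P = 56. For G: n·G = 56.
Equal, so G lies in the plane and all four are coplanar.

Yes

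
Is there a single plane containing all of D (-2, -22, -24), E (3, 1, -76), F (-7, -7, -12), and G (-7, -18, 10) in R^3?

No

A normal to the plane through D, E, F is n = DE × DF = (1056, 200, 190).
The plane has equation n·P = -11072. For G: n·G = -9092.
-9092 ≠ -11072, so G is off the plane.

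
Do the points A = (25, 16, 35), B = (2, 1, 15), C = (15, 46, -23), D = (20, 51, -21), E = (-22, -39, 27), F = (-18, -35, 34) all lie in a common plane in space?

No

The plane through A, B, C has normal n = AB × AC = (1470, -1134, -840) and equation n·P = -10794.
Checking the remaining points: n·D = -10794, n·E = -10794, n·F = -15330.
Since n·F = -15330 ≠ -10794, F is off the plane and the points are not all coplanar.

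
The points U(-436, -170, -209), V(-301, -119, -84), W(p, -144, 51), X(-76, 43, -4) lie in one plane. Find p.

Normal to plane UVX: n = (-16170, 17325, 10395); plane equation n·P = 1932315.
Requiring n·W = 1932315: (-16170)p + (-1964655) = 1932315.
So p = -241.

-241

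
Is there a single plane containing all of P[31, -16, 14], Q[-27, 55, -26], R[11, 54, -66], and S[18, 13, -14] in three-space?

Yes

With P as base: PQ = (-58, 71, -40), PR = (-20, 70, -80), PS = (-13, 29, -28).
PR × PS = (360, 480, 330).
PQ · (PR × PS) = 0.
The scalar triple product vanishes, so the four points are coplanar.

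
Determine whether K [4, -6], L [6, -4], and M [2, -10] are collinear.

KL = (2, 2), KM = (-2, -4).
det[KL; KM] = (2)(-4) − (2)(-2) = -4.
The determinant is nonzero, so they are not collinear.

No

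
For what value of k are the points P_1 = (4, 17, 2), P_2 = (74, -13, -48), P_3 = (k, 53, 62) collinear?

-80

Direction P_1P_2 = (70, -30, -50). From the y-coordinate of P_3, the parameter along the line is τ = (53 − 17)/(-30) = -6/5.
Then k = 4 + (-6/5)·(70) = -80.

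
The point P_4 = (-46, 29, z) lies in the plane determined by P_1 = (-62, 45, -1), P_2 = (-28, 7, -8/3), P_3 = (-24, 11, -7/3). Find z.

-5/3

Coplanarity requires P_1P_2 · (P_1P_3 × P_1P_4) = 0.
P_1P_2 = (34, -38, -5/3), P_1P_3 = (38, -34, -4/3); the triple product is linear in z with coefficient 288 and constant term 480.
Setting it to zero: z = -5/3.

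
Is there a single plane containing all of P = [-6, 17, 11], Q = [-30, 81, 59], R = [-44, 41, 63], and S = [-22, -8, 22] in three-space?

Yes

The four points are coplanar iff the 3×3 determinant with rows PQ, PR, PS is zero.
Rows: (-24, 64, 48), (-38, 24, 52), (-16, -25, 11).
Expanding along the first row: (-24)(1564) − (64)(414) + (48)(1334) = 0.
Zero determinant ⇒ coplanar.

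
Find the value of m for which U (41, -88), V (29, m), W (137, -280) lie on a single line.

-64

Collinearity: (V − U) must be parallel to (W − U) = (96, -192).
Cross-multiplying the components: (m − (-88))·(96) = (-12)·(-192).
Solving gives m = -64.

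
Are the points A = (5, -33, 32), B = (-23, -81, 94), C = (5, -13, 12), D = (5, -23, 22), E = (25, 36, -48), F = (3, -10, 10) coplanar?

The plane through A, B, C has normal n = AB × AC = (-280, -560, -560) and equation n·P = -840.
Checking the remaining points: n·D = -840, n·E = -280, n·F = -840.
Since n·E = -280 ≠ -840, E is off the plane and the points are not all coplanar.

No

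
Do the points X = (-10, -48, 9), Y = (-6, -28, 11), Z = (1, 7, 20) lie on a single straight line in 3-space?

XY = (4, 20, 2), XZ = (11, 55, 11).
Comparing components 2 and 3: (20)(11) − (2)(55) = 110 ≠ 0, so XY and XZ are not parallel and the points are not collinear.

No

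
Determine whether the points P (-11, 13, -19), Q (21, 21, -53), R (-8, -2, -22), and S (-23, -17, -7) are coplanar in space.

A normal to the plane through P, Q, R is n = PQ × PR = (-534, -6, -504).
The plane has equation n·X = 15372. For S: n·S = 15912.
15912 ≠ 15372, so S is off the plane.

No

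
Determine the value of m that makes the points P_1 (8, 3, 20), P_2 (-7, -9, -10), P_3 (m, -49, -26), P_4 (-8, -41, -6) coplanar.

-18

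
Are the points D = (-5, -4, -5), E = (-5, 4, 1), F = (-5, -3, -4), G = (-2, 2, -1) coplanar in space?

No

A normal to the plane through D, E, F is n = DE × DF = (2, 0, 0).
The plane has equation n·P = -10. For G: n·G = -4.
-4 ≠ -10, so G is off the plane.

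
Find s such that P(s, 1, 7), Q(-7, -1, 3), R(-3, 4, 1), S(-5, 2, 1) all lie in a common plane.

Coplanarity ⇔ det[PQ; PR; PS] = 0.
Expanding, this is linear in s: (4)s + (12) = 0.
So s = -3.

-3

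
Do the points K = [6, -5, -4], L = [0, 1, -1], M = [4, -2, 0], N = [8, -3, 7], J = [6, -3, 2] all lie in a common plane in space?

The plane through K, L, M has normal n = KL × KM = (15, 18, -6) and equation n·P = 24.
Checking the remaining points: n·N = 24, n·J = 24.
All equal 24, so all 5 points lie in one plane.

Yes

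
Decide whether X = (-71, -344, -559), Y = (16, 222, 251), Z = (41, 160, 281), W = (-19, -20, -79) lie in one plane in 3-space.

No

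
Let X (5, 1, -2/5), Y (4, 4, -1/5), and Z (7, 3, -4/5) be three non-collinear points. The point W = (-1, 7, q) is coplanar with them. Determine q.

The plane through X, Y, Z has equation −(8/5)x − 8z = -24/5.
Substituting W: (-8)q + (8/5) = -24/5, so q = 4/5.

4/5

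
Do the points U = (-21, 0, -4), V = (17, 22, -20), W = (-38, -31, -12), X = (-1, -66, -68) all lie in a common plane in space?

A normal to the plane through U, V, W is n = UV × UW = (-672, 576, -804).
The plane has equation n·P = 17328. For X: n·X = 17328.
Equal, so X lies in the plane and all four are coplanar.

Yes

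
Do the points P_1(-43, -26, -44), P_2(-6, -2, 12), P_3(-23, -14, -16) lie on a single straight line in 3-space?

No

P_1P_2 = (37, 24, 56), P_1P_3 = (20, 12, 28).
Comparing components 3 and 1: (56)(20) − (37)(28) = 84 ≠ 0, so P_1P_2 and P_1P_3 are not parallel and the points are not collinear.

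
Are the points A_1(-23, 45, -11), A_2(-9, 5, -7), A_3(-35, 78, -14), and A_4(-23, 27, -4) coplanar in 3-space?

The four points are coplanar iff the 3×3 determinant with rows A_1A_2, A_1A_3, A_1A_4 is zero.
Rows: (14, -40, 4), (-12, 33, -3), (0, -18, 7).
Expanding along the first row: (14)(177) − (-40)(-84) + (4)(216) = -18.
Nonzero ⇒ not coplanar.

No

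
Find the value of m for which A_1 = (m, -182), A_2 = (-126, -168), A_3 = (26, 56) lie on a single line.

-271/2

Collinearity: (A_1 − A_2) must be parallel to (A_3 − A_2) = (152, 224).
Cross-multiplying the components: (m − (-126))·(224) = (-14)·(152).
Solving gives m = -271/2.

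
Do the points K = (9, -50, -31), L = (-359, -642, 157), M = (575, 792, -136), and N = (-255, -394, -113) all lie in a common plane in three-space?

Yes

With K as base: KL = (-368, -592, 188), KM = (566, 842, -105), KN = (-264, -344, -82).
KM × KN = (-105164, 74132, 27584).
KL · (KM × KN) = 0.
The scalar triple product vanishes, so the four points are coplanar.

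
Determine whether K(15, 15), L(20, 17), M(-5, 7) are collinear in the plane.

KL = (5, 2), KM = (-20, -8).
det[KL; KM] = (5)(-8) − (2)(-20) = 0.
The determinant is zero, so the points are collinear.

Yes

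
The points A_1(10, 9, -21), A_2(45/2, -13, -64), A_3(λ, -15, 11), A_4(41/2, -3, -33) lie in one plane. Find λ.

The points are coplanar iff A_1A_2 · (A_1A_3 × A_1A_4) = 0.
Expanding, this is linear in λ: (252)λ + (-12348) = 0.
So λ = 49.

49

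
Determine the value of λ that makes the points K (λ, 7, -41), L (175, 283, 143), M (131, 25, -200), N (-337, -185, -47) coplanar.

-55

Coplanarity ⇔ det[KL; KM; KN] = 0.
Expanding, this is linear in λ: (111504)λ + (6132720) = 0.
So λ = -55.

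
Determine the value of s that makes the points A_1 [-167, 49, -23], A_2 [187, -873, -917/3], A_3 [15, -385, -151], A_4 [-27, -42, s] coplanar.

-49/3

Coplanarity ⇔ det[A_1A_2; A_1A_3; A_1A_4] = 0.
Expanding, this is linear in s: (14168)s + (694232/3) = 0.
So s = -49/3.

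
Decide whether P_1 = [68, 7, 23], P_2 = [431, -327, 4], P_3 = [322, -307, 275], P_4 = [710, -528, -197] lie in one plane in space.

No

The four points are coplanar iff the 3×3 determinant with rows P_1P_2, P_1P_3, P_1P_4 is zero.
Rows: (363, -334, -19), (254, -314, 252), (642, -535, -220).
Expanding along the first row: (363)(203900) − (-334)(-217664) + (-19)(65698) = 67662.
Nonzero ⇒ not coplanar.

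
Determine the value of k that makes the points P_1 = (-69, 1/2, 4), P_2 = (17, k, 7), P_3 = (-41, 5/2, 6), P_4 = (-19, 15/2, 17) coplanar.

11/2

Normal to plane P_1P_3P_4: n = (12, -264, 96); plane equation n·P = -576.
Requiring n·P_2 = -576: (-264)k + (876) = -576.
So k = 11/2.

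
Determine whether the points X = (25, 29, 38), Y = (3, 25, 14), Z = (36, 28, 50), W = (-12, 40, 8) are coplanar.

The four points are coplanar iff the 3×3 determinant with rows XY, XZ, XW is zero.
Rows: (-22, -4, -24), (11, -1, 12), (-37, 11, -30).
Expanding along the first row: (-22)(-102) − (-4)(114) + (-24)(84) = 684.
Nonzero ⇒ not coplanar.

No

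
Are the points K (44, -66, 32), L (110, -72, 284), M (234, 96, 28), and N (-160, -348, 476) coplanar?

The four points are coplanar iff the 3×3 determinant with rows KL, KM, KN is zero.
Rows: (66, -6, 252), (190, 162, -4), (-204, -282, 444).
Expanding along the first row: (66)(70800) − (-6)(83544) + (252)(-20532) = 0.
Zero determinant ⇒ coplanar.

Yes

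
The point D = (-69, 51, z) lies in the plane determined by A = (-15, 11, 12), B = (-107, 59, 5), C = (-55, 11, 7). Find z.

9

The plane through A, B, C has equation −240x − 180y + 1920z = 24660.
Substituting D: (1920)z + (7380) = 24660, so z = 9.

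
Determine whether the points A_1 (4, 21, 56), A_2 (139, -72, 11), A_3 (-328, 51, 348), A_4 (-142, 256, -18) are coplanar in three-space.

A normal to the plane through A_1, A_2, A_3 is n = A_1A_2 × A_1A_3 = (-25806, -24480, -26826).
The plane has equation n·P = -2119560. For A_4: n·A_4 = -2119560.
Equal, so A_4 lies in the plane and all four are coplanar.

Yes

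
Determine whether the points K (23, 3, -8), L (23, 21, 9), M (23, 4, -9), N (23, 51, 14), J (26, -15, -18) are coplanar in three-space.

No

The plane through K, L, M has normal n = KL × KM = (-35, 0, 0) and equation n·P = -805.
Checking the remaining points: n·N = -805, n·J = -910.
Since n·J = -910 ≠ -805, J is off the plane and the points are not all coplanar.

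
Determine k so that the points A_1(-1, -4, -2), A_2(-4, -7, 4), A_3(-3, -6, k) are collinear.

2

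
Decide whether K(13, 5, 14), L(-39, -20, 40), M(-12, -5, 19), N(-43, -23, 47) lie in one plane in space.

No

With K as base: KL = (-52, -25, 26), KM = (-25, -10, 5), KN = (-56, -28, 33).
KM × KN = (-190, 545, 140).
KL · (KM × KN) = -105.
Since -105 ≠ 0, the four points are not coplanar.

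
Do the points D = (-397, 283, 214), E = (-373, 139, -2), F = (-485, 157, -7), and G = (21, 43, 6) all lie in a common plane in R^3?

With D as base: DE = (24, -144, -216), DF = (-88, -126, -221), DG = (418, -240, -208).
DF × DG = (-26832, -110682, 73788).
DE · (DF × DG) = -643968.
Since -643968 ≠ 0, the four points are not coplanar.

No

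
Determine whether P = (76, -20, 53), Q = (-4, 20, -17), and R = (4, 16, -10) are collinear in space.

Yes

PQ = (-80, 40, -70), PR = (-72, 36, -63).
Each component of PR is 9/10 times the corresponding component of PQ, so PR = 9/10·PQ and the points are collinear.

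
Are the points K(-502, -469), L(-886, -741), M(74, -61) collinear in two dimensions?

Yes

KL = (-384, -272), KM = (576, 408).
det[KL; KM] = (-384)(408) − (-272)(576) = 0.
The determinant is zero, so the points are collinear.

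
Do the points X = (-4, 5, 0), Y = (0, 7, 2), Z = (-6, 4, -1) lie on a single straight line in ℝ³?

Yes

XY = (4, 2, 2), XZ = (-2, -1, -1).
Each component of XZ is -1/2 times the corresponding component of XY, so XZ = -1/2·XY and the points are collinear.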